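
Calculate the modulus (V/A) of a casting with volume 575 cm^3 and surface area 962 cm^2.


Formula: Casting Modulus M = V / A
M = 575 cm^3 / 962 cm^2 = 0.5977 cm


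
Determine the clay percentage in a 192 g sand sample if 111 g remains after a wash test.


Formula: Clay% = (W_total - W_washed) / W_total * 100
Clay mass = 192 - 111 = 81 g
Clay% = 81 / 192 * 100 = 42.1875%

Final answer: 42.1875%


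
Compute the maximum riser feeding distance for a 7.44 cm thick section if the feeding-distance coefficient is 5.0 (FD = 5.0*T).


Formula: FD = 5.0 * T  (riser feeding-distance rule)
FD = 5.0 * 7.44 cm = 37.2000 cm

Answer: 37.2000 cm


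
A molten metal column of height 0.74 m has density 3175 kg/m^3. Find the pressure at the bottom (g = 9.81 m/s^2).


Formula: P = rho * g * h
rho * g = 3175 * 9.81 = 31146.75 N/m^3
P = 31146.75 * 0.74 = 23048.5950 Pa

Answer: 23048.5950 Pa


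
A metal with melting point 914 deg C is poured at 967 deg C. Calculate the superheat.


Formula: Superheat = T_pour - T_melt
Superheat = 967 - 914 = 53 deg C

Answer: 53 deg C


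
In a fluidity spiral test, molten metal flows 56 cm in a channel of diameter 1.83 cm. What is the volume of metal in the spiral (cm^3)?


Formula: V = pi * (d/2)^2 * L  (cylinder volume)
Radius = 1.83/2 = 0.915 cm
V = pi * 0.915^2 * 56 = 147.2923 cm^3

147.2923 cm^3


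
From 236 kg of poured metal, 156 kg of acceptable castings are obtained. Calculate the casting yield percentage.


Formula: Casting Yield = (W_good / W_total) * 100
Yield = (156 kg / 236 kg) * 100 = 66.1017%

Final answer: 66.1017%


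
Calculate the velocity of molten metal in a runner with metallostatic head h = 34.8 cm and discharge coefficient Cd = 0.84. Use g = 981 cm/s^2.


Formula: v = Cd * sqrt(2 * g * h)  (Torricelli with discharge coefficient)
2*g*h = 2 * 981 * 34.8 = 68277.6 cm^2/s^2
sqrt(68277.6) = 261.29983 cm/s
v = 0.84 * 261.29983 = 219.4919 cm/s

Answer: 219.4919 cm/s


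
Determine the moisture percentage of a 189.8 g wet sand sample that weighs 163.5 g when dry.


Formula: MC = (W_wet - W_dry) / W_wet * 100
Water mass = 189.8 - 163.5 = 26.3 g
MC = 26.3 / 189.8 * 100 = 13.8567%

Final answer: 13.8567%


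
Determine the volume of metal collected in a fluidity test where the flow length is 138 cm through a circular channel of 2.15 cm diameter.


Formula: V = pi * (d/2)^2 * L  (cylinder volume)
Radius = 2.15/2 = 1.075 cm
V = pi * 1.075^2 * 138 = 501.0094 cm^3

501.0094 cm^3


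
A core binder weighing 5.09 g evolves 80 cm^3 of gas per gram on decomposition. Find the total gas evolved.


Formula: V_gas = W_binder * gas_evolution_rate
V = 5.09 g * 80 cm^3/g = 407.2000 cm^3

407.2000 cm^3


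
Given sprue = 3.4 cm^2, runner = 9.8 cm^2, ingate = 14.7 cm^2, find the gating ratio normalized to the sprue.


Sprue:Runner:Ingate = 1 : 9.8/3.4 : 14.7/3.4 = 1:2.88:4.32

1:2.88:4.32


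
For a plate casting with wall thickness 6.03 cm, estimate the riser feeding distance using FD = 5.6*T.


Formula: FD = 5.6 * T  (riser feeding-distance rule)
FD = 5.6 * 6.03 cm = 33.7680 cm

Final answer: 33.7680 cm


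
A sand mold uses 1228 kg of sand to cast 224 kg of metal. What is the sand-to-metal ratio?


Formula: Sand-to-Metal Ratio = W_sand / W_metal
Ratio = 1228 kg / 224 kg = 5.4821


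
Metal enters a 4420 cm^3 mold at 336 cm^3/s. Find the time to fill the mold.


Formula: t_fill = V_mold / Q_flow
t = 4420 cm^3 / 336 cm^3/s = 13.1548 s


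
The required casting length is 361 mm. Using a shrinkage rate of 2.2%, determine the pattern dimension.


Formula: L_pattern = L_casting * (1 + shrinkage_rate/100)
Shrinkage factor = 1 + 2.2/100 = 1.022
L_pattern = 361 mm * 1.022 = 368.9420 mm


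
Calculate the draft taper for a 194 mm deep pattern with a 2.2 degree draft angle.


Formula: taper = depth * tan(draft_angle)
tan(2.2 deg) = 0.0384161
taper = 194 mm * 0.0384161 = 7.4527 mm

Final answer: 7.4527 mm


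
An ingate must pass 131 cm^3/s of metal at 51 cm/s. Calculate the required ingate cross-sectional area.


Formula: A_ingate = Q / v  (continuity equation)
A = 131 cm^3/s / 51 cm/s = 2.5686 cm^2

2.5686 cm^2


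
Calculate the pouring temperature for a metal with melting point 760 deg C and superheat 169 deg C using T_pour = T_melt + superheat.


Formula: T_pour = T_melt + Superheat
T_pour = 760 + 169 = 929 deg C

929 deg C


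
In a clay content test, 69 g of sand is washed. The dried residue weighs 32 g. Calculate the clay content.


Formula: Clay% = (W_total - W_washed) / W_total * 100
Clay mass = 69 - 32 = 37 g
Clay% = 37 / 69 * 100 = 53.6232%


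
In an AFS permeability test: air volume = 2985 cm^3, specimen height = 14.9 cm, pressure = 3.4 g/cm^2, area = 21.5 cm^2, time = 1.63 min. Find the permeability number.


Formula: Permeability Number P = (V * H) / (p * A * t)
Numerator: V * H = 2985 * 14.9 = 44476.5
Denominator: p * A * t = 3.4 * 21.5 * 1.63 = 119.153
P = 44476.5 / 119.153 = 373.2722

373.2722


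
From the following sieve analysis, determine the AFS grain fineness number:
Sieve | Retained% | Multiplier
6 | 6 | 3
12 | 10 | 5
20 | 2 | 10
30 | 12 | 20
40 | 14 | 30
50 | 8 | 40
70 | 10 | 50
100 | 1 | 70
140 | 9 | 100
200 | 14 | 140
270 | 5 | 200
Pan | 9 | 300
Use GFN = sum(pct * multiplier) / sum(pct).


Formula: GFN = sum(pct * multiplier) / sum(pct)
sum(pct * multiplier) = 8198
sum(pct) = 100
GFN = 8198 / 100 = 81.98

Answer: 81.98


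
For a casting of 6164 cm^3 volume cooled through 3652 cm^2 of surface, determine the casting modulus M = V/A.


Formula: Casting Modulus M = V / A
M = 6164 cm^3 / 3652 cm^2 = 1.6878 cm

Final answer: 1.6878 cm


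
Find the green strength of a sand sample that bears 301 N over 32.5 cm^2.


Formula: Compressive Strength = Force / Area
Strength = 301 N / 32.5 cm^2 = 9.2615 N/cm^2


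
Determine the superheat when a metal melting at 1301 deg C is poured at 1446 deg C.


Formula: Superheat = T_pour - T_melt
Superheat = 1446 - 1301 = 145 deg C

Final answer: 145 deg C


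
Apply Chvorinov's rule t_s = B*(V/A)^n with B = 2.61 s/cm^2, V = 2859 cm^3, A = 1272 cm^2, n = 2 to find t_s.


Formula: t_s = B * (V/A)^n  (Chvorinov's rule, n=2)
Modulus M = V/A = 2859/1272 = 2.247642 cm
M^2 = 2.247642^2 = 5.051895 cm^2
t_s = 2.61 * 5.051895 = 13.1854 s

Final answer: 13.1854 s


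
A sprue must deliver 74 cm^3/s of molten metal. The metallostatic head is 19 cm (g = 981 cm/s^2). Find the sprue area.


Formula: v = sqrt(2*g*h), A = Q/v
Velocity: v = sqrt(2 * 981 * 19) = sqrt(37278) = 193.0751 cm/s
Sprue area: A = Q / v = 74 / 193.0751 = 0.3833 cm^2

Final answer: 0.3833 cm^2


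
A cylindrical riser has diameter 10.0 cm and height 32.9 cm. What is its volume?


Formula: V = pi * (D/2)^2 * H  (cylinder volume)
Radius = D/2 = 10.0/2 = 5.0 cm
V = pi * 5.0^2 * 32.9 = 2583.9600 cm^3


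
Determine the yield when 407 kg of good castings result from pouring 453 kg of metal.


Formula: Casting Yield = (W_good / W_total) * 100
Yield = (407 kg / 453 kg) * 100 = 89.8455%

89.8455%


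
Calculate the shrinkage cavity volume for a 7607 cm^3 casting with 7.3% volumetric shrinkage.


Formula: V_shrink = V_casting * shrinkage_pct / 100
V_shrink = 7607 cm^3 * 7.3 / 100 = 555.3110 cm^3


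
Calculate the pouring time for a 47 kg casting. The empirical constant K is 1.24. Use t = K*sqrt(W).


Formula: t = K * sqrt(W)
sqrt(W) = sqrt(47) = 6.85565
t = 1.24 * 6.85565 = 8.5010 s

8.5010 s


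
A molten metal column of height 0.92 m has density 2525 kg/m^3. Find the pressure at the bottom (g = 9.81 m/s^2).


Formula: P = rho * g * h
rho * g = 2525 * 9.81 = 24770.25 N/m^3
P = 24770.25 * 0.92 = 22788.6300 Pa

Answer: 22788.6300 Pa


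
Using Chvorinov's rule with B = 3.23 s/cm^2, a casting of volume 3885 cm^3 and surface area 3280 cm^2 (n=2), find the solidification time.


Formula: t_s = B * (V/A)^n  (Chvorinov's rule, n=2)
Modulus M = V/A = 3885/3280 = 1.184451 cm
M^2 = 1.184451^2 = 1.402924 cm^2
t_s = 3.23 * 1.402924 = 4.5314 s

Final answer: 4.5314 s


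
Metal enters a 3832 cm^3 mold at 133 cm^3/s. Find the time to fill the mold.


Formula: t_fill = V_mold / Q_flow
t = 3832 cm^3 / 133 cm^3/s = 28.8120 s

Final answer: 28.8120 s


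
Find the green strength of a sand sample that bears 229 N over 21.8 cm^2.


Formula: Compressive Strength = Force / Area
Strength = 229 N / 21.8 cm^2 = 10.5046 N/cm^2

10.5046 N/cm^2


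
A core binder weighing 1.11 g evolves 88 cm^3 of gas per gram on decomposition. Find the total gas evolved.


Formula: V_gas = W_binder * gas_evolution_rate
V = 1.11 g * 88 cm^3/g = 97.6800 cm^3

Final answer: 97.6800 cm^3


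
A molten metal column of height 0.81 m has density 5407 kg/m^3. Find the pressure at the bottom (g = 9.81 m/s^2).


Formula: P = rho * g * h
rho * g = 5407 * 9.81 = 53042.67 N/m^3
P = 53042.67 * 0.81 = 42964.5627 Pa


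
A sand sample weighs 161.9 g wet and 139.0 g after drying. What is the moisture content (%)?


Formula: MC = (W_wet - W_dry) / W_wet * 100
Water mass = 161.9 - 139.0 = 22.9 g
MC = 22.9 / 161.9 * 100 = 14.1445%


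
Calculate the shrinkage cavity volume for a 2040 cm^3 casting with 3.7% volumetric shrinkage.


Formula: V_shrink = V_casting * shrinkage_pct / 100
V_shrink = 2040 cm^3 * 3.7 / 100 = 75.4800 cm^3

Final answer: 75.4800 cm^3


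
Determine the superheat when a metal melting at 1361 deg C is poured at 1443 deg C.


Formula: Superheat = T_pour - T_melt
Superheat = 1443 - 1361 = 82 deg C

Answer: 82 deg C


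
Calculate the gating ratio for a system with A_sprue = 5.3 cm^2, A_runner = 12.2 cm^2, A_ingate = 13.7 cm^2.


Sprue:Runner:Ingate = 1 : 12.2/5.3 : 13.7/5.3 = 1:2.30:2.58

Answer: 1:2.30:2.58


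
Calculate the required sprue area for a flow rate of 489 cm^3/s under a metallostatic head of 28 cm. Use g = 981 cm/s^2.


Formula: v = sqrt(2*g*h), A = Q/v
Velocity: v = sqrt(2 * 981 * 28) = sqrt(54936) = 234.3843 cm/s
Sprue area: A = Q / v = 489 / 234.3843 = 2.0863 cm^2

Final answer: 2.0863 cm^2


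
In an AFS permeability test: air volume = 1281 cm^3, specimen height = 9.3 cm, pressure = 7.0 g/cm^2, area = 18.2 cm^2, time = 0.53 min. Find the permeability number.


Formula: Permeability Number P = (V * H) / (p * A * t)
Numerator: V * H = 1281 * 9.3 = 11913.3
Denominator: p * A * t = 7.0 * 18.2 * 0.53 = 67.522
P = 11913.3 / 67.522 = 176.4358

Answer: 176.4358


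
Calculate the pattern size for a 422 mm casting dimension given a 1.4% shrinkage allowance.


Formula: L_pattern = L_casting * (1 + shrinkage_rate/100)
Shrinkage factor = 1 + 1.4/100 = 1.014
L_pattern = 422 mm * 1.014 = 427.9080 mm

Answer: 427.9080 mm


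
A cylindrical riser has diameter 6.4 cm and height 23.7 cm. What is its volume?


Formula: V = pi * (D/2)^2 * H  (cylinder volume)
Radius = D/2 = 6.4/2 = 3.2 cm
V = pi * 3.2^2 * 23.7 = 762.4268 cm^3

Final answer: 762.4268 cm^3


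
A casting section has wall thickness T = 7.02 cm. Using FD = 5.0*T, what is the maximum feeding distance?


Formula: FD = 5.0 * T  (riser feeding-distance rule)
FD = 5.0 * 7.02 cm = 35.1000 cm

35.1000 cm


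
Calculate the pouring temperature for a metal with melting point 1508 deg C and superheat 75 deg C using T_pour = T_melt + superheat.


Formula: T_pour = T_melt + Superheat
T_pour = 1508 + 75 = 1583 deg C

Answer: 1583 deg C


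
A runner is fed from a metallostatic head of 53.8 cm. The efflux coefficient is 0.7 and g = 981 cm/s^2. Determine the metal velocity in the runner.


Formula: v = Cd * sqrt(2 * g * h)  (Torricelli with discharge coefficient)
2*g*h = 2 * 981 * 53.8 = 105555.6 cm^2/s^2
sqrt(105555.6) = 324.89321 cm/s
v = 0.7 * 324.89321 = 227.4252 cm/s


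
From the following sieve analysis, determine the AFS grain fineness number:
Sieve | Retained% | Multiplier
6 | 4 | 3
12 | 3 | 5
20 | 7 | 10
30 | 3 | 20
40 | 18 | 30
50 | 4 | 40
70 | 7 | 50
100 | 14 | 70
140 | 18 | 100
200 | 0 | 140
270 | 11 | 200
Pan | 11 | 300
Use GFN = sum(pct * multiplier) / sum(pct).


Formula: GFN = sum(pct * multiplier) / sum(pct)
sum(pct * multiplier) = 9487
sum(pct) = 100
GFN = 9487 / 100 = 94.87

Answer: 94.87


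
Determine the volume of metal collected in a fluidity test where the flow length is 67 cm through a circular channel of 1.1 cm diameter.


Formula: V = pi * (d/2)^2 * L  (cylinder volume)
Radius = 1.1/2 = 0.55 cm
V = pi * 0.55^2 * 67 = 63.6722 cm^3


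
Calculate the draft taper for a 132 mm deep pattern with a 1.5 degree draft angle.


Formula: taper = depth * tan(draft_angle)
tan(1.5 deg) = 0.0261859
taper = 132 mm * 0.0261859 = 3.4565 mm


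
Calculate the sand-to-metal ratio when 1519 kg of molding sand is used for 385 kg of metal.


Formula: Sand-to-Metal Ratio = W_sand / W_metal
Ratio = 1519 kg / 385 kg = 3.9455

Answer: 3.9455


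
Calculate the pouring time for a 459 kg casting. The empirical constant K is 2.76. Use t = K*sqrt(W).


Formula: t = K * sqrt(W)
sqrt(W) = sqrt(459) = 21.42429
t = 2.76 * 21.42429 = 59.1310 s

59.1310 s


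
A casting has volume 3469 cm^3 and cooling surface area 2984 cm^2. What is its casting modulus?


Formula: Casting Modulus M = V / A
M = 3469 cm^3 / 2984 cm^2 = 1.1625 cm

Answer: 1.1625 cm


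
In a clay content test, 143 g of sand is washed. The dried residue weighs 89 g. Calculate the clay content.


Formula: Clay% = (W_total - W_washed) / W_total * 100
Clay mass = 143 - 89 = 54 g
Clay% = 54 / 143 * 100 = 37.7622%


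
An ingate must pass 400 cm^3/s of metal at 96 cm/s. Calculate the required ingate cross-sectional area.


Formula: A_ingate = Q / v  (continuity equation)
A = 400 cm^3/s / 96 cm/s = 4.1667 cm^2

4.1667 cm^2


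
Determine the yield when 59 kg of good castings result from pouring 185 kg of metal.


Formula: Casting Yield = (W_good / W_total) * 100
Yield = (59 kg / 185 kg) * 100 = 31.8919%

31.8919%


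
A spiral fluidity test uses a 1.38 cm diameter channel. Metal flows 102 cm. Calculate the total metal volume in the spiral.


Formula: V = pi * (d/2)^2 * L  (cylinder volume)
Radius = 1.38/2 = 0.69 cm
V = pi * 0.69^2 * 102 = 152.5627 cm^3

152.5627 cm^3


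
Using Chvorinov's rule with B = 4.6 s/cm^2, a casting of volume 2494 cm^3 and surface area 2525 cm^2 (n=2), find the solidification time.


Formula: t_s = B * (V/A)^n  (Chvorinov's rule, n=2)
Modulus M = V/A = 2494/2525 = 0.987723 cm
M^2 = 0.987723^2 = 0.975597 cm^2
t_s = 4.6 * 0.975597 = 4.4877 s

Final answer: 4.4877 s


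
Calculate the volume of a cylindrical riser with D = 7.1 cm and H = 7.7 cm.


Formula: V = pi * (D/2)^2 * H  (cylinder volume)
Radius = D/2 = 7.1/2 = 3.55 cm
V = pi * 3.55^2 * 7.7 = 304.8578 cm^3


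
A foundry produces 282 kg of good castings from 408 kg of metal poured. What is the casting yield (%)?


Formula: Casting Yield = (W_good / W_total) * 100
Yield = (282 kg / 408 kg) * 100 = 69.1176%


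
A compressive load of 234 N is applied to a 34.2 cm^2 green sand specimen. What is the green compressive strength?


Formula: Compressive Strength = Force / Area
Strength = 234 N / 34.2 cm^2 = 6.8421 N/cm^2

Answer: 6.8421 N/cm^2


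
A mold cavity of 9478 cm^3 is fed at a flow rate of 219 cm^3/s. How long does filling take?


Formula: t_fill = V_mold / Q_flow
t = 9478 cm^3 / 219 cm^3/s = 43.2785 s


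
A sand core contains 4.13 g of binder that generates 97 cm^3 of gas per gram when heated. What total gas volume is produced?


Formula: V_gas = W_binder * gas_evolution_rate
V = 4.13 g * 97 cm^3/g = 400.6100 cm^3


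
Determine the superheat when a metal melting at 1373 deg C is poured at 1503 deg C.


Formula: Superheat = T_pour - T_melt
Superheat = 1503 - 1373 = 130 deg C


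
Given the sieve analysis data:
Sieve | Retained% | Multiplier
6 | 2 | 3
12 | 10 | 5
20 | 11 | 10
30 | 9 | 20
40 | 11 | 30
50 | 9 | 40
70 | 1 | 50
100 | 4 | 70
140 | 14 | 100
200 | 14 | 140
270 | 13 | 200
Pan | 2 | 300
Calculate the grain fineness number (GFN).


Formula: GFN = sum(pct * multiplier) / sum(pct)
sum(pct * multiplier) = 7926
sum(pct) = 100
GFN = 7926 / 100 = 79.26


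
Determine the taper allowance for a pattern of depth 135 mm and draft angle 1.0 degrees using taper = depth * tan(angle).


Formula: taper = depth * tan(draft_angle)
tan(1.0 deg) = 0.0174551
taper = 135 mm * 0.0174551 = 2.3564 mm


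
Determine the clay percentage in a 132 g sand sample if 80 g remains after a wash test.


Formula: Clay% = (W_total - W_washed) / W_total * 100
Clay mass = 132 - 80 = 52 g
Clay% = 52 / 132 * 100 = 39.3939%

39.3939%


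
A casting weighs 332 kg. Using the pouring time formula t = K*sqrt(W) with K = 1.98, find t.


Formula: t = K * sqrt(W)
sqrt(W) = sqrt(332) = 18.22087
t = 1.98 * 18.22087 = 36.0773 s


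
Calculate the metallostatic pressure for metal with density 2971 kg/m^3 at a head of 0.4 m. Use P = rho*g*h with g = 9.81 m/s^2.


Formula: P = rho * g * h
rho * g = 2971 * 9.81 = 29145.51 N/m^3
P = 29145.51 * 0.4 = 11658.2040 Pa

Answer: 11658.2040 Pa


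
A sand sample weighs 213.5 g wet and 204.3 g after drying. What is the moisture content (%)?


Formula: MC = (W_wet - W_dry) / W_wet * 100
Water mass = 213.5 - 204.3 = 9.2 g
MC = 9.2 / 213.5 * 100 = 4.3091%


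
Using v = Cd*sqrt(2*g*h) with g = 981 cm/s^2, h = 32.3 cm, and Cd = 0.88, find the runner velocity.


Formula: v = Cd * sqrt(2 * g * h)  (Torricelli with discharge coefficient)
2*g*h = 2 * 981 * 32.3 = 63372.6 cm^2/s^2
sqrt(63372.6) = 251.73915 cm/s
v = 0.88 * 251.73915 = 221.5305 cm/s

221.5305 cm/s


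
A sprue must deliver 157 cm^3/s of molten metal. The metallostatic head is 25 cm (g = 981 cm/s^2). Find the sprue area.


Formula: v = sqrt(2*g*h), A = Q/v
Velocity: v = sqrt(2 * 981 * 25) = sqrt(49050) = 221.4723 cm/s
Sprue area: A = Q / v = 157 / 221.4723 = 0.7089 cm^2

Answer: 0.7089 cm^2


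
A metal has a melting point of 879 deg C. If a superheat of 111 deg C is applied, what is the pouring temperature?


Formula: T_pour = T_melt + Superheat
T_pour = 879 + 111 = 990 deg C


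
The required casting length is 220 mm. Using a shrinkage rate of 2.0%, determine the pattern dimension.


Formula: L_pattern = L_casting * (1 + shrinkage_rate/100)
Shrinkage factor = 1 + 2.0/100 = 1.02
L_pattern = 220 mm * 1.02 = 224.4000 mm

224.4000 mm


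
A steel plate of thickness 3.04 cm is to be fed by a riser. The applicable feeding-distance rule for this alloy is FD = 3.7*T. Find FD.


Formula: FD = 3.7 * T  (riser feeding-distance rule)
FD = 3.7 * 3.04 cm = 11.2480 cm

Final answer: 11.2480 cm


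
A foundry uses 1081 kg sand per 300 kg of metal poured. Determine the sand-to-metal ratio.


Formula: Sand-to-Metal Ratio = W_sand / W_metal
Ratio = 1081 kg / 300 kg = 3.6033

Final answer: 3.6033


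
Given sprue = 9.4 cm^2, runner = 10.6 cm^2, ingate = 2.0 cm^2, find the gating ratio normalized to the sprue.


Sprue:Runner:Ingate = 1 : 10.6/9.4 : 2.0/9.4 = 1:1.13:0.21

Final answer: 1:1.13:0.21


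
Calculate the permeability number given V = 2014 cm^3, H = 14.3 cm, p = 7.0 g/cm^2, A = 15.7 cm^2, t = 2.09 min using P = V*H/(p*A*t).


Formula: Permeability Number P = (V * H) / (p * A * t)
Numerator: V * H = 2014 * 14.3 = 28800.2
Denominator: p * A * t = 7.0 * 15.7 * 2.09 = 229.691
P = 28800.2 / 229.691 = 125.3867

Final answer: 125.3867


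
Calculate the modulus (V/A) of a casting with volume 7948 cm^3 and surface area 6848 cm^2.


Formula: Casting Modulus M = V / A
M = 7948 cm^3 / 6848 cm^2 = 1.1606 cm

Final answer: 1.1606 cm


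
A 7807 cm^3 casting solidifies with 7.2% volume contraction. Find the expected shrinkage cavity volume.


Formula: V_shrink = V_casting * shrinkage_pct / 100
V_shrink = 7807 cm^3 * 7.2 / 100 = 562.1040 cm^3

Final answer: 562.1040 cm^3


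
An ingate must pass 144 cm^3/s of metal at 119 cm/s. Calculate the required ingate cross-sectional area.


Formula: A_ingate = Q / v  (continuity equation)
A = 144 cm^3/s / 119 cm/s = 1.2101 cm^2

1.2101 cm^2


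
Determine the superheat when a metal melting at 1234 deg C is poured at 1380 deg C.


Formula: Superheat = T_pour - T_melt
Superheat = 1380 - 1234 = 146 deg C

146 deg C


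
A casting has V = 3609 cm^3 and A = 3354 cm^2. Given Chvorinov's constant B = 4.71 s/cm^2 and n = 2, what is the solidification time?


Formula: t_s = B * (V/A)^n  (Chvorinov's rule, n=2)
Modulus M = V/A = 3609/3354 = 1.076029 cm
M^2 = 1.076029^2 = 1.157838 cm^2
t_s = 4.71 * 1.157838 = 5.4534 s

5.4534 s


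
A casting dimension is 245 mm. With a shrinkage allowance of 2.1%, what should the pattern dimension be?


Formula: L_pattern = L_casting * (1 + shrinkage_rate/100)
Shrinkage factor = 1 + 2.1/100 = 1.021
L_pattern = 245 mm * 1.021 = 250.1450 mm

250.1450 mm


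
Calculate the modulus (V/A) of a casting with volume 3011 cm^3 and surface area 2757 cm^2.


Formula: Casting Modulus M = V / A
M = 3011 cm^3 / 2757 cm^2 = 1.0921 cm

Final answer: 1.0921 cm


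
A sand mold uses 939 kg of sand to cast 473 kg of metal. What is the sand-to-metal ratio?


Formula: Sand-to-Metal Ratio = W_sand / W_metal
Ratio = 939 kg / 473 kg = 1.9852

1.9852


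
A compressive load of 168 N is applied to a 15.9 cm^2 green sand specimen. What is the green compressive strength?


Formula: Compressive Strength = Force / Area
Strength = 168 N / 15.9 cm^2 = 10.5660 N/cm^2


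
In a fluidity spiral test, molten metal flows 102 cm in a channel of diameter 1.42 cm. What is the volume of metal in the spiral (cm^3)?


Formula: V = pi * (d/2)^2 * L  (cylinder volume)
Radius = 1.42/2 = 0.71 cm
V = pi * 0.71^2 * 102 = 161.5350 cm^3

Answer: 161.5350 cm^3


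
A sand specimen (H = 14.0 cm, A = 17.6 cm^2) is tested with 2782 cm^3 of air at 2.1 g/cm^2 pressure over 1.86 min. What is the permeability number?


Formula: Permeability Number P = (V * H) / (p * A * t)
Numerator: V * H = 2782 * 14.0 = 38948.0
Denominator: p * A * t = 2.1 * 17.6 * 1.86 = 68.7456
P = 38948.0 / 68.7456 = 566.5526


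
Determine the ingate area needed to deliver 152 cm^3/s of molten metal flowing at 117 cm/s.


Formula: A_ingate = Q / v  (continuity equation)
A = 152 cm^3/s / 117 cm/s = 1.2991 cm^2

Final answer: 1.2991 cm^2


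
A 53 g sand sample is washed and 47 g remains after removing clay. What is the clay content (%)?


Formula: Clay% = (W_total - W_washed) / W_total * 100
Clay mass = 53 - 47 = 6 g
Clay% = 6 / 53 * 100 = 11.3208%


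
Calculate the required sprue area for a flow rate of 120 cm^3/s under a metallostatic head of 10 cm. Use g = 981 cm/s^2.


Formula: v = sqrt(2*g*h), A = Q/v
Velocity: v = sqrt(2 * 981 * 10) = sqrt(19620) = 140.0714 cm/s
Sprue area: A = Q / v = 120 / 140.0714 = 0.8567 cm^2

Answer: 0.8567 cm^2


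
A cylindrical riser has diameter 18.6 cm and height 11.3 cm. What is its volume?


Formula: V = pi * (D/2)^2 * H  (cylinder volume)
Radius = D/2 = 18.6/2 = 9.3 cm
V = pi * 9.3^2 * 11.3 = 3070.3947 cm^3

Answer: 3070.3947 cm^3


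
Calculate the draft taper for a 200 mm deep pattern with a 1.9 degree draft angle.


Formula: taper = depth * tan(draft_angle)
tan(1.9 deg) = 0.0331734
taper = 200 mm * 0.0331734 = 6.6347 mm


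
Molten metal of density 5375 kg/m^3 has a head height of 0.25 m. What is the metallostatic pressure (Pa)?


Formula: P = rho * g * h
rho * g = 5375 * 9.81 = 52728.75 N/m^3
P = 52728.75 * 0.25 = 13182.1875 Pa


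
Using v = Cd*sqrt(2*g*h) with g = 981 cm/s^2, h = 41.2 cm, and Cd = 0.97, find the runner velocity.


Formula: v = Cd * sqrt(2 * g * h)  (Torricelli with discharge coefficient)
2*g*h = 2 * 981 * 41.2 = 80834.4 cm^2/s^2
sqrt(80834.4) = 284.31391 cm/s
v = 0.97 * 284.31391 = 275.7845 cm/s

Final answer: 275.7845 cm/s


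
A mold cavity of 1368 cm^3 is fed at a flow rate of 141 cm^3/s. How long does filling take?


Formula: t_fill = V_mold / Q_flow
t = 1368 cm^3 / 141 cm^3/s = 9.7021 s


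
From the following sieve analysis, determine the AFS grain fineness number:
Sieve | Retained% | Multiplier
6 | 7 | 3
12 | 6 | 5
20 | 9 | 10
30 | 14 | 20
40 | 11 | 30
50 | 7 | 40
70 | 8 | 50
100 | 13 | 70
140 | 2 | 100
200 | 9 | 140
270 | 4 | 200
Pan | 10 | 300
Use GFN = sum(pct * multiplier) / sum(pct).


Formula: GFN = sum(pct * multiplier) / sum(pct)
sum(pct * multiplier) = 7601
sum(pct) = 100
GFN = 7601 / 100 = 76.01


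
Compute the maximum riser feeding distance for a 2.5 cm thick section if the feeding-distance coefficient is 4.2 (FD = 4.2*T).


Formula: FD = 4.2 * T  (riser feeding-distance rule)
FD = 4.2 * 2.5 cm = 10.5000 cm

Answer: 10.5000 cm


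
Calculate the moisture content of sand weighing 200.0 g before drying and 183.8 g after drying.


Formula: MC = (W_wet - W_dry) / W_wet * 100
Water mass = 200.0 - 183.8 = 16.2 g
MC = 16.2 / 200.0 * 100 = 8.1000%

Final answer: 8.1000%


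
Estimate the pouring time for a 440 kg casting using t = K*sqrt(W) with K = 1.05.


Formula: t = K * sqrt(W)
sqrt(W) = sqrt(440) = 20.97618
t = 1.05 * 20.97618 = 22.0250 s

22.0250 s


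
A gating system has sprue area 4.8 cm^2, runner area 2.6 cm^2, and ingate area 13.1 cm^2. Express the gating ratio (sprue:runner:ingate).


Sprue:Runner:Ingate = 1 : 2.6/4.8 : 13.1/4.8 = 1:0.54:2.73

Final answer: 1:0.54:2.73


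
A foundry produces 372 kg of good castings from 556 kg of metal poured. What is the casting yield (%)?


Formula: Casting Yield = (W_good / W_total) * 100
Yield = (372 kg / 556 kg) * 100 = 66.9065%

Final answer: 66.9065%


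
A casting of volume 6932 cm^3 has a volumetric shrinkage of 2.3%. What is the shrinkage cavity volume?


Formula: V_shrink = V_casting * shrinkage_pct / 100
V_shrink = 6932 cm^3 * 2.3 / 100 = 159.4360 cm^3

159.4360 cm^3


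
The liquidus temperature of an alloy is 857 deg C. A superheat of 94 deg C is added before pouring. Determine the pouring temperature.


Formula: T_pour = T_melt + Superheat
T_pour = 857 + 94 = 951 deg C

Final answer: 951 deg C


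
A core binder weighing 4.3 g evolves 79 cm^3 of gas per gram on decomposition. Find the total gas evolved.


Formula: V_gas = W_binder * gas_evolution_rate
V = 4.3 g * 79 cm^3/g = 339.7000 cm^3

Final answer: 339.7000 cm^3


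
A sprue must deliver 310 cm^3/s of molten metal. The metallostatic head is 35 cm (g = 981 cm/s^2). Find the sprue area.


Formula: v = sqrt(2*g*h), A = Q/v
Velocity: v = sqrt(2 * 981 * 35) = sqrt(68670) = 262.0496 cm/s
Sprue area: A = Q / v = 310 / 262.0496 = 1.1830 cm^2

Final answer: 1.1830 cm^2


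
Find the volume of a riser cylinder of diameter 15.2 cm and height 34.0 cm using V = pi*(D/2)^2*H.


Formula: V = pi * (D/2)^2 * H  (cylinder volume)
Radius = D/2 = 15.2/2 = 7.6 cm
V = pi * 7.6^2 * 34.0 = 6169.5853 cm^3

6169.5853 cm^3


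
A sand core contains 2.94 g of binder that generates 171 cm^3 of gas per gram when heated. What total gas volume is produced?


Formula: V_gas = W_binder * gas_evolution_rate
V = 2.94 g * 171 cm^3/g = 502.7400 cm^3

Final answer: 502.7400 cm^3


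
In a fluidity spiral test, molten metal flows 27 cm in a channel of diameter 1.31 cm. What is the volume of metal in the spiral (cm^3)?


Formula: V = pi * (d/2)^2 * L  (cylinder volume)
Radius = 1.31/2 = 0.655 cm
V = pi * 0.655^2 * 27 = 36.3912 cm^3

36.3912 cm^3


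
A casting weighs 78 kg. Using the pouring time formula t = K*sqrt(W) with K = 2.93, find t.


Formula: t = K * sqrt(W)
sqrt(W) = sqrt(78) = 8.83176
t = 2.93 * 8.83176 = 25.8771 s

Final answer: 25.8771 s


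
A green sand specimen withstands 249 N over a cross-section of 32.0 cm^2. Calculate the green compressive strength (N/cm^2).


Formula: Compressive Strength = Force / Area
Strength = 249 N / 32.0 cm^2 = 7.7812 N/cm^2

7.7812 N/cm^2


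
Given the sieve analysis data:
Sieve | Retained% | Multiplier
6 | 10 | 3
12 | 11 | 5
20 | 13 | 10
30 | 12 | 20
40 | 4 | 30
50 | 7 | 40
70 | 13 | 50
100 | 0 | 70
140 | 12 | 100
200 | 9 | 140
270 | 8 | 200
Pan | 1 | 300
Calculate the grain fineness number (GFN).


Formula: GFN = sum(pct * multiplier) / sum(pct)
sum(pct * multiplier) = 5865
sum(pct) = 100
GFN = 5865 / 100 = 58.65


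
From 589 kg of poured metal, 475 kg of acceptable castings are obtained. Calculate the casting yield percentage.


Formula: Casting Yield = (W_good / W_total) * 100
Yield = (475 kg / 589 kg) * 100 = 80.6452%


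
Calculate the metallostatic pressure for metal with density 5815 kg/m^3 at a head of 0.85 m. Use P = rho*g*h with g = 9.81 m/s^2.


Formula: P = rho * g * h
rho * g = 5815 * 9.81 = 57045.15 N/m^3
P = 57045.15 * 0.85 = 48488.3775 Pa

48488.3775 Pa


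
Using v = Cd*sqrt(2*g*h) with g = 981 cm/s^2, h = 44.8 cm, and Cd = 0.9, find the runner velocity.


Formula: v = Cd * sqrt(2 * g * h)  (Torricelli with discharge coefficient)
2*g*h = 2 * 981 * 44.8 = 87897.6 cm^2/s^2
sqrt(87897.6) = 296.47529 cm/s
v = 0.9 * 296.47529 = 266.8278 cm/s


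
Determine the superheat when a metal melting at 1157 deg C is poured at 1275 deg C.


Formula: Superheat = T_pour - T_melt
Superheat = 1275 - 1157 = 118 deg C

118 deg C


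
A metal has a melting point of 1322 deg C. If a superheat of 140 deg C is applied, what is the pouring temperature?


Formula: T_pour = T_melt + Superheat
T_pour = 1322 + 140 = 1462 deg C


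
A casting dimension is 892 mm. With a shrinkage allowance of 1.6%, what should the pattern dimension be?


Formula: L_pattern = L_casting * (1 + shrinkage_rate/100)
Shrinkage factor = 1 + 1.6/100 = 1.016
L_pattern = 892 mm * 1.016 = 906.2720 mm

Final answer: 906.2720 mm


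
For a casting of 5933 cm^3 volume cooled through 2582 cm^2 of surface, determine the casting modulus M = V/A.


Formula: Casting Modulus M = V / A
M = 5933 cm^3 / 2582 cm^2 = 2.2978 cm


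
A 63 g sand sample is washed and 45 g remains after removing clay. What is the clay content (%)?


Formula: Clay% = (W_total - W_washed) / W_total * 100
Clay mass = 63 - 45 = 18 g
Clay% = 18 / 63 * 100 = 28.5714%

28.5714%


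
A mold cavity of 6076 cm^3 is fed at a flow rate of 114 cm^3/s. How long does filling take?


Formula: t_fill = V_mold / Q_flow
t = 6076 cm^3 / 114 cm^3/s = 53.2982 s

Answer: 53.2982 s


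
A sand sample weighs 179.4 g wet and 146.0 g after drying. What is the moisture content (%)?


Formula: MC = (W_wet - W_dry) / W_wet * 100
Water mass = 179.4 - 146.0 = 33.4 g
MC = 33.4 / 179.4 * 100 = 18.6176%

Final answer: 18.6176%


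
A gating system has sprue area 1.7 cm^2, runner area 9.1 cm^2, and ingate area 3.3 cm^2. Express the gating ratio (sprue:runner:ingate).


Sprue:Runner:Ingate = 1 : 9.1/1.7 : 3.3/1.7 = 1:5.35:1.94

1:5.35:1.94


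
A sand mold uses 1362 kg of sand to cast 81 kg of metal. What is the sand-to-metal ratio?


Formula: Sand-to-Metal Ratio = W_sand / W_metal
Ratio = 1362 kg / 81 kg = 16.8148

Answer: 16.8148


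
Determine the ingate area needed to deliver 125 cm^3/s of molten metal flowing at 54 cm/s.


Formula: A_ingate = Q / v  (continuity equation)
A = 125 cm^3/s / 54 cm/s = 2.3148 cm^2

Answer: 2.3148 cm^2


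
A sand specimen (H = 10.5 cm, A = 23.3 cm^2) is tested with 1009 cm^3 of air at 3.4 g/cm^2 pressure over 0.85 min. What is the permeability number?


Formula: Permeability Number P = (V * H) / (p * A * t)
Numerator: V * H = 1009 * 10.5 = 10594.5
Denominator: p * A * t = 3.4 * 23.3 * 0.85 = 67.337
P = 10594.5 / 67.337 = 157.3355

157.3355


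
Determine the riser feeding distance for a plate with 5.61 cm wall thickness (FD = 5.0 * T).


Formula: FD = 5.0 * T  (riser feeding-distance rule)
FD = 5.0 * 5.61 cm = 28.0500 cm

Answer: 28.0500 cm


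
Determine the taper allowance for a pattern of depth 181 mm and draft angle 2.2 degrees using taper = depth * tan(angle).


Formula: taper = depth * tan(draft_angle)
tan(2.2 deg) = 0.0384161
taper = 181 mm * 0.0384161 = 6.9533 mm

6.9533 mm


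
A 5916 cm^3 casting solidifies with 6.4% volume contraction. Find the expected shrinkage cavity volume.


Formula: V_shrink = V_casting * shrinkage_pct / 100
V_shrink = 5916 cm^3 * 6.4 / 100 = 378.6240 cm^3

378.6240 cm^3


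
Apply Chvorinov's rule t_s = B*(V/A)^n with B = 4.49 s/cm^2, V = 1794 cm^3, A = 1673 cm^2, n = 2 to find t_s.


Formula: t_s = B * (V/A)^n  (Chvorinov's rule, n=2)
Modulus M = V/A = 1794/1673 = 1.072325 cm
M^2 = 1.072325^2 = 1.149881 cm^2
t_s = 4.49 * 1.149881 = 5.1630 s

Final answer: 5.1630 s


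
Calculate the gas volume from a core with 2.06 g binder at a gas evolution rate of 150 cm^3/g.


Formula: V_gas = W_binder * gas_evolution_rate
V = 2.06 g * 150 cm^3/g = 309.0000 cm^3

309.0000 cm^3


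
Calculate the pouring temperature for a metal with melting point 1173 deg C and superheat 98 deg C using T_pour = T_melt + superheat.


Formula: T_pour = T_melt + Superheat
T_pour = 1173 + 98 = 1271 deg C

Final answer: 1271 deg C


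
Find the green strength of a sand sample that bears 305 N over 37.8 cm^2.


Formula: Compressive Strength = Force / Area
Strength = 305 N / 37.8 cm^2 = 8.0688 N/cm^2

Answer: 8.0688 N/cm^2


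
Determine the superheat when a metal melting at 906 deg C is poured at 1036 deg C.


Formula: Superheat = T_pour - T_melt
Superheat = 1036 - 906 = 130 deg C

Final answer: 130 deg C


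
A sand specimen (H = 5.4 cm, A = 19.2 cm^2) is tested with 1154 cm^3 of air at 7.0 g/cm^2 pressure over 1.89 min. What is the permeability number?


Formula: Permeability Number P = (V * H) / (p * A * t)
Numerator: V * H = 1154 * 5.4 = 6231.6
Denominator: p * A * t = 7.0 * 19.2 * 1.89 = 254.016
P = 6231.6 / 254.016 = 24.5323

24.5323


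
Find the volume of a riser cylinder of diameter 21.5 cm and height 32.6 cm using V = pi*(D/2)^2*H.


Formula: V = pi * (D/2)^2 * H  (cylinder volume)
Radius = D/2 = 21.5/2 = 10.75 cm
V = pi * 10.75^2 * 32.6 = 11835.4398 cm^3

Answer: 11835.4398 cm^3


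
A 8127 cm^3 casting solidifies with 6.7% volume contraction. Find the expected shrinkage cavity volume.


Formula: V_shrink = V_casting * shrinkage_pct / 100
V_shrink = 8127 cm^3 * 6.7 / 100 = 544.5090 cm^3

Final answer: 544.5090 cm^3


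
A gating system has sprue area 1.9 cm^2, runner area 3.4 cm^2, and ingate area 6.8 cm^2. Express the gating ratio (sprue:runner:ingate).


Sprue:Runner:Ingate = 1 : 3.4/1.9 : 6.8/1.9 = 1:1.79:3.58

Answer: 1:1.79:3.58


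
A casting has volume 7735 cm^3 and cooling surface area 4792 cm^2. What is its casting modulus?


Formula: Casting Modulus M = V / A
M = 7735 cm^3 / 4792 cm^2 = 1.6141 cm

Answer: 1.6141 cm


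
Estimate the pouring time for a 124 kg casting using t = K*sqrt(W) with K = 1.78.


Formula: t = K * sqrt(W)
sqrt(W) = sqrt(124) = 11.13553
t = 1.78 * 11.13553 = 19.8212 s


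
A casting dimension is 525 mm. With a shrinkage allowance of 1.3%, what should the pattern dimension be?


Formula: L_pattern = L_casting * (1 + shrinkage_rate/100)
Shrinkage factor = 1 + 1.3/100 = 1.013
L_pattern = 525 mm * 1.013 = 531.8250 mm

Final answer: 531.8250 mm


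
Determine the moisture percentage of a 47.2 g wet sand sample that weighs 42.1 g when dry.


Formula: MC = (W_wet - W_dry) / W_wet * 100
Water mass = 47.2 - 42.1 = 5.1 g
MC = 5.1 / 47.2 * 100 = 10.8051%

Answer: 10.8051%


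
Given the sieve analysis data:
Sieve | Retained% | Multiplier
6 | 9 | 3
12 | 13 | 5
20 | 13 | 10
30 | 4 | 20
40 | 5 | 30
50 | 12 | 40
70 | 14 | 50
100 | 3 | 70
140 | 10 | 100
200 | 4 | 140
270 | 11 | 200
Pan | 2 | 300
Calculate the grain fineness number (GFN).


Formula: GFN = sum(pct * multiplier) / sum(pct)
sum(pct * multiplier) = 6202
sum(pct) = 100
GFN = 6202 / 100 = 62.02


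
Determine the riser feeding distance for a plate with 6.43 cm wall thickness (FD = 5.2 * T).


Formula: FD = 5.2 * T  (riser feeding-distance rule)
FD = 5.2 * 6.43 cm = 33.4360 cm


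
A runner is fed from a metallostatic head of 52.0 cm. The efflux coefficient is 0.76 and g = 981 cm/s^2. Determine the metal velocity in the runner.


Formula: v = Cd * sqrt(2 * g * h)  (Torricelli with discharge coefficient)
2*g*h = 2 * 981 * 52.0 = 102024.0 cm^2/s^2
sqrt(102024.0) = 319.41196 cm/s
v = 0.76 * 319.41196 = 242.7531 cm/s


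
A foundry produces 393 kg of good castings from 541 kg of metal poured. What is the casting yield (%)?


Formula: Casting Yield = (W_good / W_total) * 100
Yield = (393 kg / 541 kg) * 100 = 72.6433%

Final answer: 72.6433%


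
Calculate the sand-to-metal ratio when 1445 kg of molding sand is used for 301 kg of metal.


Formula: Sand-to-Metal Ratio = W_sand / W_metal
Ratio = 1445 kg / 301 kg = 4.8007

4.8007


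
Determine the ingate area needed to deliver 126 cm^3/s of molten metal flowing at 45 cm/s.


Formula: A_ingate = Q / v  (continuity equation)
A = 126 cm^3/s / 45 cm/s = 2.8000 cm^2

2.8000 cm^2


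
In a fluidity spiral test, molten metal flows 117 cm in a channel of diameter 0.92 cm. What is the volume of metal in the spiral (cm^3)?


Formula: V = pi * (d/2)^2 * L  (cylinder volume)
Radius = 0.92/2 = 0.46 cm
V = pi * 0.46^2 * 117 = 77.7770 cm^3

Answer: 77.7770 cm^3


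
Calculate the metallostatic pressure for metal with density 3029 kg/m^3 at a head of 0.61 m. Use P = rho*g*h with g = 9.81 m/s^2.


Formula: P = rho * g * h
rho * g = 3029 * 9.81 = 29714.49 N/m^3
P = 29714.49 * 0.61 = 18125.8389 Pa

Final answer: 18125.8389 Pa


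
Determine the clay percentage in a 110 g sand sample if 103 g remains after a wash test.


Formula: Clay% = (W_total - W_washed) / W_total * 100
Clay mass = 110 - 103 = 7 g
Clay% = 7 / 110 * 100 = 6.3636%

6.3636%


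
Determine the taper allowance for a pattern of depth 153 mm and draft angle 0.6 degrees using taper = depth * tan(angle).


Formula: taper = depth * tan(draft_angle)
tan(0.6 deg) = 0.0104724
taper = 153 mm * 0.0104724 = 1.6023 mm

Answer: 1.6023 mm


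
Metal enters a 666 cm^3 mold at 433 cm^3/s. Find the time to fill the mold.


Formula: t_fill = V_mold / Q_flow
t = 666 cm^3 / 433 cm^3/s = 1.5381 s

Answer: 1.5381 s


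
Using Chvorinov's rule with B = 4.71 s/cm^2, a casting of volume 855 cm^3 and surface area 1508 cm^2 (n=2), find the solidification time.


Formula: t_s = B * (V/A)^n  (Chvorinov's rule, n=2)
Modulus M = V/A = 855/1508 = 0.566976 cm
M^2 = 0.566976^2 = 0.321462 cm^2
t_s = 4.71 * 0.321462 = 1.5141 s

1.5141 s


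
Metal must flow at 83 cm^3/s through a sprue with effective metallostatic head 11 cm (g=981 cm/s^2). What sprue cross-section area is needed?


Formula: v = sqrt(2*g*h), A = Q/v
Velocity: v = sqrt(2 * 981 * 11) = sqrt(21582) = 146.9081 cm/s
Sprue area: A = Q / v = 83 / 146.9081 = 0.5650 cm^2


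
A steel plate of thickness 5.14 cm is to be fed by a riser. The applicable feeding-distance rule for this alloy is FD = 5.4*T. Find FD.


Formula: FD = 5.4 * T  (riser feeding-distance rule)
FD = 5.4 * 5.14 cm = 27.7560 cm

Answer: 27.7560 cm


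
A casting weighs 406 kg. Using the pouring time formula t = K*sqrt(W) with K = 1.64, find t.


Formula: t = K * sqrt(W)
sqrt(W) = sqrt(406) = 20.14944
t = 1.64 * 20.14944 = 33.0451 s

Final answer: 33.0451 s


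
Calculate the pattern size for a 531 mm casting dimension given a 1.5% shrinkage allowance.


Formula: L_pattern = L_casting * (1 + shrinkage_rate/100)
Shrinkage factor = 1 + 1.5/100 = 1.015
L_pattern = 531 mm * 1.015 = 538.9650 mm

538.9650 mm


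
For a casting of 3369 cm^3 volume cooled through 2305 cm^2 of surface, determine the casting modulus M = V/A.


Formula: Casting Modulus M = V / A
M = 3369 cm^3 / 2305 cm^2 = 1.4616 cm

1.4616 cm


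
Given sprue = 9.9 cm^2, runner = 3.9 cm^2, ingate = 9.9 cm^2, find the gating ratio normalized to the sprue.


Sprue:Runner:Ingate = 1 : 3.9/9.9 : 9.9/9.9 = 1:0.39:1.00

1:0.39:1.00
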